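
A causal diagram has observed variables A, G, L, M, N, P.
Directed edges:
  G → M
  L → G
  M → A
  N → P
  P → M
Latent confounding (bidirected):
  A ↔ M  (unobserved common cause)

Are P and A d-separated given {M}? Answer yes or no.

No — P and A are d-connected given {M}.

Bayes-Ball from P | {M} reaches {A,G,L,N}.
A ∈ reach(P|{M}) ⇒ P ⊥̸ A | {M}.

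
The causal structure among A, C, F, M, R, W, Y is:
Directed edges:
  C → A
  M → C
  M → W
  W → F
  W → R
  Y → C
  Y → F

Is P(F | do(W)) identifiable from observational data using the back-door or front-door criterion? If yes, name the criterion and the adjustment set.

P(F|do(W)): backdoor, adjust for ∅.

desc(W)\{W}={F,R}; candidates ⊆ {A,C,M,Y}.
∅: W⊥F given ∅ in G with W→· removed — back-door holds.
P(F|do(W)) = P(F|W) — no adjustment needed.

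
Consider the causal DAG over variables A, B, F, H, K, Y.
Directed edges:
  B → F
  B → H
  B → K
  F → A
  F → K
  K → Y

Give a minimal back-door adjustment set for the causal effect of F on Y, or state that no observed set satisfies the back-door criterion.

F→Y: minimal back-door set {B}.

desc(F)\{F}={A,K,Y}; candidates ⊆ {B,H}.
size 0: {}; under {} F still reaches {B,H,K,Y} ∋ Y.
{B}: F⊥Y given {B} in G with F→· removed — back-door holds.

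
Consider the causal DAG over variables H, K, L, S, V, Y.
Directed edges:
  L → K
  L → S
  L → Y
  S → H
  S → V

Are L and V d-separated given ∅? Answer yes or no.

Bayes-Ball from L | ∅ reaches {H,K,S,V,Y}.
V ∈ reach(L|∅) ⇒ L ⊥̸ V | ∅.

No — L and V are d-connected given ∅.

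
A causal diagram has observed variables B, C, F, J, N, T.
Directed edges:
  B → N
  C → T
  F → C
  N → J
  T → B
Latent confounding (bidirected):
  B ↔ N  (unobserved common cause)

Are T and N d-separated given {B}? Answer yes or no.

Bayes-Ball from T | {B} reaches {C,F,J,N}.
N ∈ reach(T|{B}) ⇒ T ⊥̸ N | {B}.

No — T and N are d-connected given {B}.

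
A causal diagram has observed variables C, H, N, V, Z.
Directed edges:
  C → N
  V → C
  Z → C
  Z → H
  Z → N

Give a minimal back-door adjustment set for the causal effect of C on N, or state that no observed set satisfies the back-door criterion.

C→N: minimal back-door set {Z}.

desc(C)\{C}={N}; candidates ⊆ {H,V,Z}.
size 0: {}; under {} C still reaches {H,N,V,Z} ∋ N.
{Z}: C⊥N given {Z} in G with C→· removed — back-door holds.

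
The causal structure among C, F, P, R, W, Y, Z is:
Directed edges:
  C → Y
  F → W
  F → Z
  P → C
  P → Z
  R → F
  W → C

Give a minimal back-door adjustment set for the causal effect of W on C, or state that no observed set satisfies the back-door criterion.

W→C: minimal back-door set ∅.

desc(W)\{W}={C,Y}; candidates ⊆ {F,P,R,Z}.
∅: W⊥C given ∅ in G with W→· removed — back-door holds.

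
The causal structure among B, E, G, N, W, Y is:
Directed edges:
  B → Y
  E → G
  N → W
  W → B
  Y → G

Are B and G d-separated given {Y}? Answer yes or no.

Bayes-Ball from B | {Y} reaches {N,W}.
G ∉ reach(B|{Y}) ⇒ B ⊥ G | {Y}.

Yes — B ⊥ G | {Y}.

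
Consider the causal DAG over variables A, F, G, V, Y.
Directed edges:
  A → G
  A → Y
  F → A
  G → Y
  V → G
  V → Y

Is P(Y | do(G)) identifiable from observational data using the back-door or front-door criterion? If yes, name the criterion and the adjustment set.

desc(G)\{G}={Y}; candidates ⊆ {A,F,V}.
size 0: {}; under {} G still reaches {A,F,V,Y} ∋ Y.
size 1: {A}, {F}, {V}; under {A} G still reaches {V,Y} ∋ Y.
{A,V}: G⊥Y given {A,V} in G with G→· removed — back-door holds.
P(Y|do(G)) = Σ_{A,V} P(Y|G,A,V)·P(A,V).

P(Y|do(G)): backdoor, adjust for {A, V}.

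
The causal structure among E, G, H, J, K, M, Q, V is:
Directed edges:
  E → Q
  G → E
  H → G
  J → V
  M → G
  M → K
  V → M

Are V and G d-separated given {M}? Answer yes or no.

Bayes-Ball from V | {M} reaches {J}.
G ∉ reach(V|{M}) ⇒ V ⊥ G | {M}.

Yes — V ⊥ G | {M}.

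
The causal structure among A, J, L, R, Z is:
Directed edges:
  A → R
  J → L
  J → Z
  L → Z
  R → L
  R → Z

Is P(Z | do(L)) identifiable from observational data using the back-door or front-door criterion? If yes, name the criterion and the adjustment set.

desc(L)\{L}={Z}; candidates ⊆ {A,J,R}.
size 0: {}; under {} L still reaches {A,J,R,Z} ∋ Z.
size 1: {A}, {J}, {R}; under {A} L still reaches {J,R,Z} ∋ Z.
{J,R}: L⊥Z given {J,R} in G with L→· removed — back-door holds.
P(Z|do(L)) = Σ_{J,R} P(Z|L,J,R)·P(J,R).

P(Z|do(L)): backdoor, adjust for {J, R}.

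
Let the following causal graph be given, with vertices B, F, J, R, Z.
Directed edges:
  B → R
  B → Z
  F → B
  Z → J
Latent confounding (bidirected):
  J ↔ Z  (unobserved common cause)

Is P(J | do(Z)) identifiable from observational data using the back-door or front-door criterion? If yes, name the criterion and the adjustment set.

desc(Z)\{Z}={J}; candidates ⊆ {B,F,R}.
Z↔J: latent back-door arc(s) into Z.
size 0: {}; under {} Z still reaches {B,F,J,R} ∋ J.
size 1: {B}, {F}, {R}; under {B} Z still reaches {J} ∋ J.
size 2: {B,F}, {B,R}, {F,R}; under {B,F} Z still reaches {J} ∋ J.
Z↔J cannot be blocked by any observed set — no back-door set.
No mediator lies on a directed Z→…→J path.
Neither criterion identifies P(J|do(Z)) in this graph.

P(J|do(Z)): not identifiable (no BD/FD set).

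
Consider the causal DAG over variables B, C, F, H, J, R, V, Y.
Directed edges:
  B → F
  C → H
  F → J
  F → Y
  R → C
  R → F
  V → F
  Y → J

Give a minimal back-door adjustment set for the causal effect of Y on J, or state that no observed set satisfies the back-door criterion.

Y→J: minimal back-door set {F}.

desc(Y)\{Y}={J}; candidates ⊆ {B,C,F,H,R,V}.
size 0: {}; under {} Y still reaches {B,C,F,H,J,R,V} ∋ J.
{F}: Y⊥J given {F} in G with Y→· removed — back-door holds.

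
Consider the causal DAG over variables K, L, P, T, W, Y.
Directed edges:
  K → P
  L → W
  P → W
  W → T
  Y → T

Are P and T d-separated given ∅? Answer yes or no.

No — P and T are d-connected given ∅.

Bayes-Ball from P | ∅ reaches {K,T,W}.
T ∈ reach(P|∅) ⇒ P ⊥̸ T | ∅.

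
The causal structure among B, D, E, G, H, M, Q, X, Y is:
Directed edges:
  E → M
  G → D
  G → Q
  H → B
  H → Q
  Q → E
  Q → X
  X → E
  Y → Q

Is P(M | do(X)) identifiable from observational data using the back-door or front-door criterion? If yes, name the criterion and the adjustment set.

P(M|do(X)): backdoor, adjust for {Q}.

desc(X)\{X}={E,M}; candidates ⊆ {B,D,G,H,Q,Y}.
size 0: {}; under {} X still reaches {B,D,E,G,H,M,Q,Y} ∋ M.
{Q}: X⊥M given {Q} in G with X→· removed — back-door holds.
P(M|do(X)) = Σ_{Q} P(M|X,Q)·P(Q).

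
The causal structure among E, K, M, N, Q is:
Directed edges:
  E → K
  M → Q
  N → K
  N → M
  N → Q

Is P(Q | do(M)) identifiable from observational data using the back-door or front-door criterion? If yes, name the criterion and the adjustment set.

P(Q|do(M)): backdoor, adjust for {N}.

desc(M)\{M}={Q}; candidates ⊆ {E,K,N}.
size 0: {}; under {} M still reaches {K,N,Q} ∋ Q.
{N}: M⊥Q given {N} in G with M→· removed — back-door holds.
P(Q|do(M)) = Σ_{N} P(Q|M,N)·P(N).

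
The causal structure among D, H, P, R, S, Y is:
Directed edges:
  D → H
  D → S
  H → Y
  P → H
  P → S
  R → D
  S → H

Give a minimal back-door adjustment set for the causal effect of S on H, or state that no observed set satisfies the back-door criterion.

desc(S)\{S}={H,Y}; candidates ⊆ {D,P,R}.
size 0: {}; under {} S still reaches {D,H,P,R,Y} ∋ H.
size 1: {D}, {P}, {R}; under {D} S still reaches {H,P,Y} ∋ H.
{D,P}: S⊥H given {D,P} in G with S→· removed — back-door holds.

S→H: minimal back-door set {D, P}.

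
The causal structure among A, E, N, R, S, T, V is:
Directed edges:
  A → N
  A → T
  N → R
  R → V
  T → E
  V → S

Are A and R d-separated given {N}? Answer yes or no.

Yes — A ⊥ R | {N}.

Bayes-Ball from A | {N} reaches {E,T}.
R ∉ reach(A|{N}) ⇒ A ⊥ R | {N}.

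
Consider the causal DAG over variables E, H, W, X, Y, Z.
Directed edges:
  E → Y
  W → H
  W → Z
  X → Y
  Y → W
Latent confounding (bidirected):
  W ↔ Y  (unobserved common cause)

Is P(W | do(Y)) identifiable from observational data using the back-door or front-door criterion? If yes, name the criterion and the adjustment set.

desc(Y)\{Y}={H,W,Z}; candidates ⊆ {E,X}.
Y↔W: latent back-door arc(s) into Y.
size 0: {}; under {} Y still reaches {E,H,W,X,Z} ∋ W.
size 1: {E}, {X}; under {E} Y still reaches {H,W,X,Z} ∋ W.
size 2: {E,X}; under {E,X} Y still reaches {H,W,Z} ∋ W.
Y↔W cannot be blocked by any observed set — no back-door set.
No mediator lies on a directed Y→…→W path.
Neither criterion identifies P(W|do(Y)) in this graph.

P(W|do(Y)): not identifiable (no BD/FD set).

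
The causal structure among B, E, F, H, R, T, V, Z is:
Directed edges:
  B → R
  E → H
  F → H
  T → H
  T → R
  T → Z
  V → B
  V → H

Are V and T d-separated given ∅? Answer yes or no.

Bayes-Ball from V | ∅ reaches {B,H,R}.
T ∉ reach(V|∅) ⇒ V ⊥ T | ∅.

Yes — V ⊥ T | ∅.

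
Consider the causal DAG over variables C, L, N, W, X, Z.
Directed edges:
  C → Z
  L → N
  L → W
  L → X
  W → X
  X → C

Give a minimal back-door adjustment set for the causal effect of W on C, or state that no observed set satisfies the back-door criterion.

W→C: minimal back-door set {L}.

desc(W)\{W}={C,X,Z}; candidates ⊆ {L,N}.
size 0: {}; under {} W still reaches {C,L,N,X,Z} ∋ C.
{L}: W⊥C given {L} in G with W→· removed — back-door holds.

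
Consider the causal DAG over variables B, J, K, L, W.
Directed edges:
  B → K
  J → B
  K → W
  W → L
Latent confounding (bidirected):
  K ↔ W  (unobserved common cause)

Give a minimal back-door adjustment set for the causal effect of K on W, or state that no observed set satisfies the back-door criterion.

desc(K)\{K}={L,W}; candidates ⊆ {B,J}.
K↔W: latent back-door arc(s) into K.
size 0: {}; under {} K still reaches {B,J,L,W} ∋ W.
size 1: {B}, {J}; under {B} K still reaches {L,W} ∋ W.
size 2: {B,J}; under {B,J} K still reaches {L,W} ∋ W.
K↔W cannot be blocked by any observed set — no back-door set.

K→W: no observed back-door set.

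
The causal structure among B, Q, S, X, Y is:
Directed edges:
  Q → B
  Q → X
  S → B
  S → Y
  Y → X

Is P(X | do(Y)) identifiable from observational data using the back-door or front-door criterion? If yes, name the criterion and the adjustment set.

P(X|do(Y)): backdoor, adjust for ∅.

desc(Y)\{Y}={X}; candidates ⊆ {B,Q,S}.
∅: Y⊥X given ∅ in G with Y→· removed — back-door holds.
P(X|do(Y)) = P(X|Y) — no adjustment needed.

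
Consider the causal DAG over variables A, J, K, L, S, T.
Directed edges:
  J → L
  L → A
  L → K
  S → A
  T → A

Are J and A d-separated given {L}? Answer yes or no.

Bayes-Ball from J | {L} reaches ∅.
A ∉ reach(J|{L}) ⇒ J ⊥ A | {L}.

Yes — J ⊥ A | {L}.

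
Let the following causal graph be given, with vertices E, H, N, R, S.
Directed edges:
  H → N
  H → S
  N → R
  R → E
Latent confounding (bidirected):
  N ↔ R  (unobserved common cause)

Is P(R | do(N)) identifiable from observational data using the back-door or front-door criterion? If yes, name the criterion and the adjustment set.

desc(N)\{N}={E,R}; candidates ⊆ {H,S}.
N↔R: latent back-door arc(s) into N.
size 0: {}; under {} N still reaches {E,H,R,S} ∋ R.
size 1: {H}, {S}; under {H} N still reaches {E,R} ∋ R.
size 2: {H,S}; under {H,S} N still reaches {E,R} ∋ R.
N↔R cannot be blocked by any observed set — no back-door set.
No mediator lies on a directed N→…→R path.
Neither criterion identifies P(R|do(N)) in this graph.

P(R|do(N)): not identifiable (no BD/FD set).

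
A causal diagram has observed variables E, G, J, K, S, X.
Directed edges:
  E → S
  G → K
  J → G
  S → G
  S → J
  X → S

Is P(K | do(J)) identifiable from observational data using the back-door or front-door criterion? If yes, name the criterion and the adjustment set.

P(K|do(J)): backdoor, adjust for {S}.

desc(J)\{J}={G,K}; candidates ⊆ {E,S,X}.
size 0: {}; under {} J still reaches {E,G,K,S,X} ∋ K.
{S}: J⊥K given {S} in G with J→· removed — back-door holds.
P(K|do(J)) = Σ_{S} P(K|J,S)·P(S).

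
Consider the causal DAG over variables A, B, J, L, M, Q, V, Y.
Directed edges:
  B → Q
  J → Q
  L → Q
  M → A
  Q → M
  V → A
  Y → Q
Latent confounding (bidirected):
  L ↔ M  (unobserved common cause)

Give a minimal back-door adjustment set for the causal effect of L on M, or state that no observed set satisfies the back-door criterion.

L→M: no observed back-door set.

desc(L)\{L}={A,M,Q}; candidates ⊆ {B,J,V,Y}.
L↔M: latent back-door arc(s) into L.
size 0: {}; under {} L still reaches {A,M} ∋ M.
size 1: {B}, {J}, {V} …(+1); under {B} L still reaches {A,M} ∋ M.
size 2: {B,J}, {B,V}, {B,Y} …(+3); under {B,J} L still reaches {A,M} ∋ M.
L↔M cannot be blocked by any observed set — no back-door set.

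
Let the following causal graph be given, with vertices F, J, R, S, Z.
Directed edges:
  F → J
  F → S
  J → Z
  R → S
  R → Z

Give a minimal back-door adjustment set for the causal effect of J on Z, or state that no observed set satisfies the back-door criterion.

J→Z: minimal back-door set ∅.

desc(J)\{J}={Z}; candidates ⊆ {F,R,S}.
∅: J⊥Z given ∅ in G with J→· removed — back-door holds.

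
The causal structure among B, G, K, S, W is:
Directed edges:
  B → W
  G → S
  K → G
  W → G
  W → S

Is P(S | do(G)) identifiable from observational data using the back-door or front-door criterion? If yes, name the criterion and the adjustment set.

desc(G)\{G}={S}; candidates ⊆ {B,K,W}.
size 0: {}; under {} G still reaches {B,K,S,W} ∋ S.
{W}: G⊥S given {W} in G with G→· removed — back-door holds.
P(S|do(G)) = Σ_{W} P(S|G,W)·P(W).

P(S|do(G)): backdoor, adjust for {W}.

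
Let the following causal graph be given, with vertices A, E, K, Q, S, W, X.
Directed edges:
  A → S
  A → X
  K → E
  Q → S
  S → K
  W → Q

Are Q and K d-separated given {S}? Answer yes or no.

Yes — Q ⊥ K | {S}.

Bayes-Ball from Q | {S} reaches {A,W,X}.
K ∉ reach(Q|{S}) ⇒ Q ⊥ K | {S}.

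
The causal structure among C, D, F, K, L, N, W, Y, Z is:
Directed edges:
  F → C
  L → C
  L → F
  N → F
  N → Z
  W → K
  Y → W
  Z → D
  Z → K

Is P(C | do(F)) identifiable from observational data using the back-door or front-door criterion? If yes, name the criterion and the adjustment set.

desc(F)\{F}={C}; candidates ⊆ {D,K,L,N,W,Y,Z}.
size 0: {}; under {} F still reaches {C,D,K,L,N,Z} ∋ C.
{L}: F⊥C given {L} in G with F→· removed — back-door holds.
P(C|do(F)) = Σ_{L} P(C|F,L)·P(L).

P(C|do(F)): backdoor, adjust for {L}.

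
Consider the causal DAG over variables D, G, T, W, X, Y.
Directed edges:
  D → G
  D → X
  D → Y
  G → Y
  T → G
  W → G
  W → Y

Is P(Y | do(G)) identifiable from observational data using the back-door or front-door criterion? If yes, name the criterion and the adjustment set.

desc(G)\{G}={Y}; candidates ⊆ {D,T,W,X}.
size 0: {}; under {} G still reaches {D,T,W,X,Y} ∋ Y.
size 1: {D}, {T}, {W} …(+1); under {D} G still reaches {T,W,Y} ∋ Y.
{D,W}: G⊥Y given {D,W} in G with G→· removed — back-door holds.
P(Y|do(G)) = Σ_{D,W} P(Y|G,D,W)·P(D,W).

P(Y|do(G)): backdoor, adjust for {D, W}.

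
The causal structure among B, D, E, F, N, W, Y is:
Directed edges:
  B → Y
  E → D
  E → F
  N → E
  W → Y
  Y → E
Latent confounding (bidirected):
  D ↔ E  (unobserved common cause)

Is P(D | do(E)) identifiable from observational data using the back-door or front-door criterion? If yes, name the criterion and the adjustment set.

P(D|do(E)): not identifiable (no BD/FD set).

desc(E)\{E}={D,F}; candidates ⊆ {B,N,W,Y}.
E↔D: latent back-door arc(s) into E.
size 0: {}; under {} E still reaches {B,D,N,W,Y} ∋ D.
size 1: {B}, {N}, {W} …(+1); under {B} E still reaches {D,N,W,Y} ∋ D.
size 2: {B,N}, {B,W}, {B,Y} …(+3); under {B,N} E still reaches {D,W,Y} ∋ D.
E↔D cannot be blocked by any observed set — no back-door set.
No mediator lies on a directed E→…→D path.
Neither criterion identifies P(D|do(E)) in this graph.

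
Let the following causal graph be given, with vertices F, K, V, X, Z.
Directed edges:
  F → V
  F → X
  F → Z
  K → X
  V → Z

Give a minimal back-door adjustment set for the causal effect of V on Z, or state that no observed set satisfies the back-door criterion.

desc(V)\{V}={Z}; candidates ⊆ {F,K,X}.
size 0: {}; under {} V still reaches {F,X,Z} ∋ Z.
{F}: V⊥Z given {F} in G with V→· removed — back-door holds.

V→Z: minimal back-door set {F}.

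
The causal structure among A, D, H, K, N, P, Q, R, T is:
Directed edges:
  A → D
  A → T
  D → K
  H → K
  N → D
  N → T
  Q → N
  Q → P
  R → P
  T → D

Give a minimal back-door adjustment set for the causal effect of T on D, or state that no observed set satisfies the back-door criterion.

desc(T)\{T}={D,K}; candidates ⊆ {A,H,N,P,Q,R}.
size 0: {}; under {} T still reaches {A,D,K,N,P,Q} ∋ D.
size 1: {A}, {H}, {N} …(+3); under {A} T still reaches {D,K,N,P,Q} ∋ D.
{A,N}: T⊥D given {A,N} in G with T→· removed — back-door holds.

T→D: minimal back-door set {A, N}.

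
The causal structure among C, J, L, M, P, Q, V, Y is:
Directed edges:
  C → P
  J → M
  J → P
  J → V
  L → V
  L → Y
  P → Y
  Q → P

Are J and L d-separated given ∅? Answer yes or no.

Yes — J ⊥ L | ∅.

Bayes-Ball from J | ∅ reaches {M,P,V,Y}.
L ∉ reach(J|∅) ⇒ J ⊥ L | ∅.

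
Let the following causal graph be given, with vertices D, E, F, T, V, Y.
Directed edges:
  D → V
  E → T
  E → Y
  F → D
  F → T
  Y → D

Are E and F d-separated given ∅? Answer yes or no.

Bayes-Ball from E | ∅ reaches {D,T,V,Y}.
F ∉ reach(E|∅) ⇒ E ⊥ F | ∅.

Yes — E ⊥ F | ∅.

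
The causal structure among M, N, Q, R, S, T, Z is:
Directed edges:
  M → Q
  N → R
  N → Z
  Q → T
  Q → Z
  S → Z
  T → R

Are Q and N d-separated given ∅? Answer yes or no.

Yes — Q ⊥ N | ∅.

Bayes-Ball from Q | ∅ reaches {M,R,T,Z}.
N ∉ reach(Q|∅) ⇒ Q ⊥ N | ∅.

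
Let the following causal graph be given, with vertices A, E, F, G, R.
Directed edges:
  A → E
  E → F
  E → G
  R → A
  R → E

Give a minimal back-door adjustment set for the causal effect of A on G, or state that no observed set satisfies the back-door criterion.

desc(A)\{A}={E,F,G}; candidates ⊆ {R}.
size 0: {}; under {} A still reaches {E,F,G,R} ∋ G.
{R}: A⊥G given {R} in G with A→· removed — back-door holds.

A→G: minimal back-door set {R}.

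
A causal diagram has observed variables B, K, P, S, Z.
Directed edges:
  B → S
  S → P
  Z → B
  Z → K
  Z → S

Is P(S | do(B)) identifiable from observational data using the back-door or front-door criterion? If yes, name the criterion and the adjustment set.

P(S|do(B)): backdoor, adjust for {Z}.

desc(B)\{B}={P,S}; candidates ⊆ {K,Z}.
size 0: {}; under {} B still reaches {K,P,S,Z} ∋ S.
{Z}: B⊥S given {Z} in G with B→· removed — back-door holds.
P(S|do(B)) = Σ_{Z} P(S|B,Z)·P(Z).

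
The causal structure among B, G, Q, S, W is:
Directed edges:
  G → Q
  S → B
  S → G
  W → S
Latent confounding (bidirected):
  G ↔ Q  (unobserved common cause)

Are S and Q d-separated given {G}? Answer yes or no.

Bayes-Ball from S | {G} reaches {B,Q,W}.
Q ∈ reach(S|{G}) ⇒ S ⊥̸ Q | {G}.

No — S and Q are d-connected given {G}.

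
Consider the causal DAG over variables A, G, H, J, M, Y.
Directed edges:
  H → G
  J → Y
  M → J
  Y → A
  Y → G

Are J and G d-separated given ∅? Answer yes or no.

Bayes-Ball from J | ∅ reaches {A,G,M,Y}.
G ∈ reach(J|∅) ⇒ J ⊥̸ G | ∅.

No — J and G are d-connected given ∅.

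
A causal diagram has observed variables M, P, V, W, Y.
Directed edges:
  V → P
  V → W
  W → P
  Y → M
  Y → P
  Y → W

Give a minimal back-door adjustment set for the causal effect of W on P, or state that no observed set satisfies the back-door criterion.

W→P: minimal back-door set {V, Y}.

desc(W)\{W}={P}; candidates ⊆ {M,V,Y}.
size 0: {}; under {} W still reaches {M,P,V,Y} ∋ P.
size 1: {M}, {V}, {Y}; under {M} W still reaches {P,V,Y} ∋ P.
{V,Y}: W⊥P given {V,Y} in G with W→· removed — back-door holds.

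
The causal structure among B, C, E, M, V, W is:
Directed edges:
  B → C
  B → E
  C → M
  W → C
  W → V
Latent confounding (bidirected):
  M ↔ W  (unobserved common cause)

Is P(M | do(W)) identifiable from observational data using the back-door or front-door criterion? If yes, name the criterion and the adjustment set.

desc(W)\{W}={C,M,V}; candidates ⊆ {B,E}.
W↔M: latent back-door arc(s) into W.
size 0: {}; under {} W still reaches {M} ∋ M.
size 1: {B}, {E}; under {B} W still reaches {M} ∋ M.
size 2: {B,E}; under {B,E} W still reaches {M} ∋ M.
W↔M cannot be blocked by any observed set — no back-door set.
{C}: (i) intercepts every directed W→M path; (ii) no back-door W→{C}; (iii) {W} blocks every back-door {C}→M. Front-door holds.
P(M|do(W)) = Σ_{C} P(C|W) Σ_{W'} P(M|C,W')P(W').

P(M|do(W)): frontdoor, adjust for {C}.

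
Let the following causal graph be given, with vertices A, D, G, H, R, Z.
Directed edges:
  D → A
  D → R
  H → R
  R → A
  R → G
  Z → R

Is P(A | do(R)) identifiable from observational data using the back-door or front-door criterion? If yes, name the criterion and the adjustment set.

P(A|do(R)): backdoor, adjust for {D}.

desc(R)\{R}={A,G}; candidates ⊆ {D,H,Z}.
size 0: {}; under {} R still reaches {A,D,H,Z} ∋ A.
{D}: R⊥A given {D} in G with R→· removed — back-door holds.
P(A|do(R)) = Σ_{D} P(A|R,D)·P(D).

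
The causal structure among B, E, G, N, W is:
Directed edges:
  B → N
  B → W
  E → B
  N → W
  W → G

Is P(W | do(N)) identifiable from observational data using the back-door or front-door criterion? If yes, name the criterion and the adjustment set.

P(W|do(N)): backdoor, adjust for {B}.

desc(N)\{N}={G,W}; candidates ⊆ {B,E}.
size 0: {}; under {} N still reaches {B,E,G,W} ∋ W.
{B}: N⊥W given {B} in G with N→· removed — back-door holds.
P(W|do(N)) = Σ_{B} P(W|N,B)·P(B).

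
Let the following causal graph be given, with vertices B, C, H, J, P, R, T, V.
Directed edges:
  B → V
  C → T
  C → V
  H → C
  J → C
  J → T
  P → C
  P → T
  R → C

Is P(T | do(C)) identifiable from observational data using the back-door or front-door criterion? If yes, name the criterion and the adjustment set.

P(T|do(C)): backdoor, adjust for {J, P}.

desc(C)\{C}={T,V}; candidates ⊆ {B,H,J,P,R}.
size 0: {}; under {} C still reaches {H,J,P,R,T} ∋ T.
size 1: {B}, {H}, {J} …(+2); under {B} C still reaches {H,J,P,R,T} ∋ T.
{J,P}: C⊥T given {J,P} in G with C→· removed — back-door holds.
P(T|do(C)) = Σ_{J,P} P(T|C,J,P)·P(J,P).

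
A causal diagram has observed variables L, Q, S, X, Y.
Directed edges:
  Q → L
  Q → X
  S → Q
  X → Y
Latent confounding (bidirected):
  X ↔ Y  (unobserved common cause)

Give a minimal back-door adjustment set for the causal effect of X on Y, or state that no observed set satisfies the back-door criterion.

desc(X)\{X}={Y}; candidates ⊆ {L,Q,S}.
X↔Y: latent back-door arc(s) into X.
size 0: {}; under {} X still reaches {L,Q,S,Y} ∋ Y.
size 1: {L}, {Q}, {S}; under {L} X still reaches {Q,S,Y} ∋ Y.
size 2: {L,Q}, {L,S}, {Q,S}; under {L,Q} X still reaches {Y} ∋ Y.
X↔Y cannot be blocked by any observed set — no back-door set.

X→Y: no observed back-door set.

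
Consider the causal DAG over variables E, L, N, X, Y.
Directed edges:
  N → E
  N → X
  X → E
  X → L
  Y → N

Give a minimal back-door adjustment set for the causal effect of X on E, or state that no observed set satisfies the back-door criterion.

X→E: minimal back-door set {N}.

desc(X)\{X}={E,L}; candidates ⊆ {N,Y}.
size 0: {}; under {} X still reaches {E,N,Y} ∋ E.
{N}: X⊥E given {N} in G with X→· removed — back-door holds.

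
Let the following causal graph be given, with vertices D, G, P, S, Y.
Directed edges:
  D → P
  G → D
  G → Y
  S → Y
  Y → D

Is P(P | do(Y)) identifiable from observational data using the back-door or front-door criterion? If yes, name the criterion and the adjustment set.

desc(Y)\{Y}={D,P}; candidates ⊆ {G,S}.
size 0: {}; under {} Y still reaches {D,G,P,S} ∋ P.
{G}: Y⊥P given {G} in G with Y→· removed — back-door holds.
P(P|do(Y)) = Σ_{G} P(P|Y,G)·P(G).

P(P|do(Y)): backdoor, adjust for {G}.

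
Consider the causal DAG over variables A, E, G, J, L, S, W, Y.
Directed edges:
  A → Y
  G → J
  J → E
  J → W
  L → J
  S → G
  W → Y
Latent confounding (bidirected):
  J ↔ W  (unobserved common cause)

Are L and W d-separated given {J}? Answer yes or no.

No — L and W are d-connected given {J}.

Bayes-Ball from L | {J} reaches {G,S,W,Y}.
W ∈ reach(L|{J}) ⇒ L ⊥̸ W | {J}.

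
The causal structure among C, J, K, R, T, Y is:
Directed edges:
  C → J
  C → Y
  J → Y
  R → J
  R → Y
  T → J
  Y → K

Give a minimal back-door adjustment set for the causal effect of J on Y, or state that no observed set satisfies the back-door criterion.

J→Y: minimal back-door set {C, R}.

desc(J)\{J}={K,Y}; candidates ⊆ {C,R,T}.
size 0: {}; under {} J still reaches {C,K,R,T,Y} ∋ Y.
size 1: {C}, {R}, {T}; under {C} J still reaches {K,R,T,Y} ∋ Y.
{C,R}: J⊥Y given {C,R} in G with J→· removed — back-door holds.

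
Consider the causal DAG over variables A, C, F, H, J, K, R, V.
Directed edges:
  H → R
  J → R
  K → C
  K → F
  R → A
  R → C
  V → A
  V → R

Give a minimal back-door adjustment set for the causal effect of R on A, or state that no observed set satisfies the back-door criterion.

R→A: minimal back-door set {V}.

desc(R)\{R}={A,C}; candidates ⊆ {F,H,J,K,V}.
size 0: {}; under {} R still reaches {A,H,J,V} ∋ A.
{V}: R⊥A given {V} in G with R→· removed — back-door holds.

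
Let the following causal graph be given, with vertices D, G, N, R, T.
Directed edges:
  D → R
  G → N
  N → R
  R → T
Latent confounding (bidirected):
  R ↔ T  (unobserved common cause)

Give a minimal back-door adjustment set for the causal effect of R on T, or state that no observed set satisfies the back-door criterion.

R→T: no observed back-door set.

desc(R)\{R}={T}; candidates ⊆ {D,G,N}.
R↔T: latent back-door arc(s) into R.
size 0: {}; under {} R still reaches {D,G,N,T} ∋ T.
size 1: {D}, {G}, {N}; under {D} R still reaches {G,N,T} ∋ T.
size 2: {D,G}, {D,N}, {G,N}; under {D,G} R still reaches {N,T} ∋ T.
R↔T cannot be blocked by any observed set — no back-door set.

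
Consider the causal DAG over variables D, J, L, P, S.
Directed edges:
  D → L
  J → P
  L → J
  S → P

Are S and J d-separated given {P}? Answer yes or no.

Bayes-Ball from S | {P} reaches {D,J,L}.
J ∈ reach(S|{P}) ⇒ S ⊥̸ J | {P}.

No — S and J are d-connected given {P}.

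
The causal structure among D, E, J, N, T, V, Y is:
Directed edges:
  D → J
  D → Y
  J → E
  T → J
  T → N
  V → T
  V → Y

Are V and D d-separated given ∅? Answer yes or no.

Yes — V ⊥ D | ∅.

Bayes-Ball from V | ∅ reaches {E,J,N,T,Y}.
D ∉ reach(V|∅) ⇒ V ⊥ D | ∅.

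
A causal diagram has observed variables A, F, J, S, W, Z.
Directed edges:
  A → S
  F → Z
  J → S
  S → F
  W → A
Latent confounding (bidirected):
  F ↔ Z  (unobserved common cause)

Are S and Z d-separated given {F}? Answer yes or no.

No — S and Z are d-connected given {F}.

Bayes-Ball from S | {F} reaches {A,J,W,Z}.
Z ∈ reach(S|{F}) ⇒ S ⊥̸ Z | {F}.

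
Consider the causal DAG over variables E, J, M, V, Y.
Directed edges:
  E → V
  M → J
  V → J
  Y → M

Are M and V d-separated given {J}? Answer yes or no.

Bayes-Ball from M | {J} reaches {E,V,Y}.
V ∈ reach(M|{J}) ⇒ M ⊥̸ V | {J}.

No — M and V are d-connected given {J}.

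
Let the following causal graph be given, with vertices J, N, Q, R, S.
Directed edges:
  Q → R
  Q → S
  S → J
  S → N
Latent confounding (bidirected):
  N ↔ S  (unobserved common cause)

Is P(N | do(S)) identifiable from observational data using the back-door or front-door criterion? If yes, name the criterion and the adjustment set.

P(N|do(S)): not identifiable (no BD/FD set).

desc(S)\{S}={J,N}; candidates ⊆ {Q,R}.
S↔N: latent back-door arc(s) into S.
size 0: {}; under {} S still reaches {N,Q,R} ∋ N.
size 1: {Q}, {R}; under {Q} S still reaches {N} ∋ N.
size 2: {Q,R}; under {Q,R} S still reaches {N} ∋ N.
S↔N cannot be blocked by any observed set — no back-door set.
No mediator lies on a directed S→…→N path.
Neither criterion identifies P(N|do(S)) in this graph.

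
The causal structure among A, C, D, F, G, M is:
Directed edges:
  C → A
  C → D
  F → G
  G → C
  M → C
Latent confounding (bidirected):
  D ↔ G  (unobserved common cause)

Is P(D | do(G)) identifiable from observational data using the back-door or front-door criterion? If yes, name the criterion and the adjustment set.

P(D|do(G)): frontdoor, adjust for {C}.

desc(G)\{G}={A,C,D}; candidates ⊆ {F,M}.
G↔D: latent back-door arc(s) into G.
size 0: {}; under {} G still reaches {D,F} ∋ D.
size 1: {F}, {M}; under {F} G still reaches {D} ∋ D.
size 2: {F,M}; under {F,M} G still reaches {D} ∋ D.
G↔D cannot be blocked by any observed set — no back-door set.
{C}: (i) intercepts every directed G→D path; (ii) no back-door G→{C}; (iii) {G} blocks every back-door {C}→D. Front-door holds.
P(D|do(G)) = Σ_{C} P(C|G) Σ_{G'} P(D|C,G')P(G').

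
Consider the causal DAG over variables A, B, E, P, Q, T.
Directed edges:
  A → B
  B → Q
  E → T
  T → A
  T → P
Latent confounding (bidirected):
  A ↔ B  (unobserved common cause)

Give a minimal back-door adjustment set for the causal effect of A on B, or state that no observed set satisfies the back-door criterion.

desc(A)\{A}={B,Q}; candidates ⊆ {E,P,T}.
A↔B: latent back-door arc(s) into A.
size 0: {}; under {} A still reaches {B,E,P,Q,T} ∋ B.
size 1: {E}, {P}, {T}; under {E} A still reaches {B,P,Q,T} ∋ B.
size 2: {E,P}, {E,T}, {P,T}; under {E,P} A still reaches {B,Q,T} ∋ B.
A↔B cannot be blocked by any observed set — no back-door set.

A→B: no observed back-door set.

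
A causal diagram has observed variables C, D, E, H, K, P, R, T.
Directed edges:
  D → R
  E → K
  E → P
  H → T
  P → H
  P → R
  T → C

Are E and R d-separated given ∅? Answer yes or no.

No — E and R are d-connected given ∅.

Bayes-Ball from E | ∅ reaches {C,H,K,P,R,T}.
R ∈ reach(E|∅) ⇒ E ⊥̸ R | ∅.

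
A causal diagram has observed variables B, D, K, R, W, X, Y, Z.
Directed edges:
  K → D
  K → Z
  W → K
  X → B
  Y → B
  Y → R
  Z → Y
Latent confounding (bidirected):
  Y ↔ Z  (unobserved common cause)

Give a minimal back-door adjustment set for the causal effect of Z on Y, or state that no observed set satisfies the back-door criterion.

desc(Z)\{Z}={B,R,Y}; candidates ⊆ {D,K,W,X}.
Z↔Y: latent back-door arc(s) into Z.
size 0: {}; under {} Z still reaches {B,D,K,R,W,Y} ∋ Y.
size 1: {D}, {K}, {W} …(+1); under {D} Z still reaches {B,K,R,W,Y} ∋ Y.
size 2: {D,K}, {D,W}, {D,X} …(+3); under {D,K} Z still reaches {B,R,Y} ∋ Y.
Z↔Y cannot be blocked by any observed set — no back-door set.

Z→Y: no observed back-door set.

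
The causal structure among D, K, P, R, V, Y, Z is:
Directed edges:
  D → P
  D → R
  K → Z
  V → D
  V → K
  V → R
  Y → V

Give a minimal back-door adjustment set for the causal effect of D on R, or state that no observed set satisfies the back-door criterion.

desc(D)\{D}={P,R}; candidates ⊆ {K,V,Y,Z}.
size 0: {}; under {} D still reaches {K,R,V,Y,Z} ∋ R.
{V}: D⊥R given {V} in G with D→· removed — back-door holds.

D→R: minimal back-door set {V}.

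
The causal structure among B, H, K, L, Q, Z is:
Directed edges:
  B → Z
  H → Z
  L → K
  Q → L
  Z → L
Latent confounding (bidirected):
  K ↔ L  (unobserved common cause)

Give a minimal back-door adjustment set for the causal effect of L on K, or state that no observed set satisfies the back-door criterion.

desc(L)\{L}={K}; candidates ⊆ {B,H,Q,Z}.
L↔K: latent back-door arc(s) into L.
size 0: {}; under {} L still reaches {B,H,K,Q,Z} ∋ K.
size 1: {B}, {H}, {Q} …(+1); under {B} L still reaches {H,K,Q,Z} ∋ K.
size 2: {B,H}, {B,Q}, {B,Z} …(+3); under {B,H} L still reaches {K,Q,Z} ∋ K.
L↔K cannot be blocked by any observed set — no back-door set.

L→K: no observed back-door set.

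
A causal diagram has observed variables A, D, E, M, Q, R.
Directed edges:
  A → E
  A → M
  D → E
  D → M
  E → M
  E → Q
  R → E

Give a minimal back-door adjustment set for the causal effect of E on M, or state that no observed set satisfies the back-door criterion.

E→M: minimal back-door set {A, D}.

desc(E)\{E}={M,Q}; candidates ⊆ {A,D,R}.
size 0: {}; under {} E still reaches {A,D,M,R} ∋ M.
size 1: {A}, {D}, {R}; under {A} E still reaches {D,M,R} ∋ M.
{A,D}: E⊥M given {A,D} in G with E→· removed — back-door holds.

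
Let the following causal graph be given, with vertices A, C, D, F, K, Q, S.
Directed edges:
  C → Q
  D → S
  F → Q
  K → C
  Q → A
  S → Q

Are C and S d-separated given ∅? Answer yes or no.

Bayes-Ball from C | ∅ reaches {A,K,Q}.
S ∉ reach(C|∅) ⇒ C ⊥ S | ∅.

Yes — C ⊥ S | ∅.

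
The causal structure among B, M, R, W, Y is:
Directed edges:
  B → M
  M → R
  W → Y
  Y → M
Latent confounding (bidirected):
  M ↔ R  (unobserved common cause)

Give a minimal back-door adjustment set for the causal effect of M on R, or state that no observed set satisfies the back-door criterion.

M→R: no observed back-door set.

desc(M)\{M}={R}; candidates ⊆ {B,W,Y}.
M↔R: latent back-door arc(s) into M.
size 0: {}; under {} M still reaches {B,R,W,Y} ∋ R.
size 1: {B}, {W}, {Y}; under {B} M still reaches {R,W,Y} ∋ R.
size 2: {B,W}, {B,Y}, {W,Y}; under {B,W} M still reaches {R,Y} ∋ R.
M↔R cannot be blocked by any observed set — no back-door set.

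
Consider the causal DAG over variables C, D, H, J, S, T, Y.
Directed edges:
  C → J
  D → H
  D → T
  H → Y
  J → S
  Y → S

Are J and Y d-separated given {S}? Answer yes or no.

Bayes-Ball from J | {S} reaches {C,D,H,T,Y}.
Y ∈ reach(J|{S}) ⇒ J ⊥̸ Y | {S}.

No — J and Y are d-connected given {S}.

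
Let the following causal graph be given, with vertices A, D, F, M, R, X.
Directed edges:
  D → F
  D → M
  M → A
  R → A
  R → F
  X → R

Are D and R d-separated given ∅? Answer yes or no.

Yes — D ⊥ R | ∅.

Bayes-Ball from D | ∅ reaches {A,F,M}.
R ∉ reach(D|∅) ⇒ D ⊥ R | ∅.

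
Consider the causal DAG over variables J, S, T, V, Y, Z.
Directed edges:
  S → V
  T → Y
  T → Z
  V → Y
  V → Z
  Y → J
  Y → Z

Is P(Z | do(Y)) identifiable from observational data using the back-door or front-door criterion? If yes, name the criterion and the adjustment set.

desc(Y)\{Y}={J,Z}; candidates ⊆ {S,T,V}.
size 0: {}; under {} Y still reaches {S,T,V,Z} ∋ Z.
size 1: {S}, {T}, {V}; under {S} Y still reaches {T,V,Z} ∋ Z.
{T,V}: Y⊥Z given {T,V} in G with Y→· removed — back-door holds.
P(Z|do(Y)) = Σ_{T,V} P(Z|Y,T,V)·P(T,V).

P(Z|do(Y)): backdoor, adjust for {T, V}.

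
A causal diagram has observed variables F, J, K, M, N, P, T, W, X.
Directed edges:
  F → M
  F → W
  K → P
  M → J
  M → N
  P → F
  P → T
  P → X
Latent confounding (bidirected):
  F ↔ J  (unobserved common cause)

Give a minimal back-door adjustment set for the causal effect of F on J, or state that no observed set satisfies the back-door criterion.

F→J: no observed back-door set.

desc(F)\{F}={J,M,N,W}; candidates ⊆ {K,P,T,X}.
F↔J: latent back-door arc(s) into F.
size 0: {}; under {} F still reaches {J,K,P,T,X} ∋ J.
size 1: {K}, {P}, {T} …(+1); under {K} F still reaches {J,P,T,X} ∋ J.
size 2: {K,P}, {K,T}, {K,X} …(+3); under {K,P} F still reaches {J} ∋ J.
F↔J cannot be blocked by any observed set — no back-door set.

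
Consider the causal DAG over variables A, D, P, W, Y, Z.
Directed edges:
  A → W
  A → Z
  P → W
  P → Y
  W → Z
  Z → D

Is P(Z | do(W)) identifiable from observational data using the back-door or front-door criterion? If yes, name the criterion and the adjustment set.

P(Z|do(W)): backdoor, adjust for {A}.

desc(W)\{W}={D,Z}; candidates ⊆ {A,P,Y}.
size 0: {}; under {} W still reaches {A,D,P,Y,Z} ∋ Z.
{A}: W⊥Z given {A} in G with W→· removed — back-door holds.
P(Z|do(W)) = Σ_{A} P(Z|W,A)·P(A).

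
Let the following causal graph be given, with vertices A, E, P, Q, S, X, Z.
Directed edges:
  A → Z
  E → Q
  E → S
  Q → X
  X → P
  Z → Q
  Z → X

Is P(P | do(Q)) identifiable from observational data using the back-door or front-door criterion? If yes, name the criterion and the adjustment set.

desc(Q)\{Q}={P,X}; candidates ⊆ {A,E,S,Z}.
size 0: {}; under {} Q still reaches {A,E,P,S,X,Z} ∋ P.
{Z}: Q⊥P given {Z} in G with Q→· removed — back-door holds.
P(P|do(Q)) = Σ_{Z} P(P|Q,Z)·P(Z).

P(P|do(Q)): backdoor, adjust for {Z}.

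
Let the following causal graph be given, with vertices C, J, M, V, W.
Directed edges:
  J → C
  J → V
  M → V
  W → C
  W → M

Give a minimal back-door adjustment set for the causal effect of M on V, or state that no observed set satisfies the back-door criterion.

desc(M)\{M}={V}; candidates ⊆ {C,J,W}.
∅: M⊥V given ∅ in G with M→· removed — back-door holds.

M→V: minimal back-door set ∅.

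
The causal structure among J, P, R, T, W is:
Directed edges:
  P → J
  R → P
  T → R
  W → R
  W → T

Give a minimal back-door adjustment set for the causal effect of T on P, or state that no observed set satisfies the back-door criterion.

desc(T)\{T}={J,P,R}; candidates ⊆ {W}.
size 0: {}; under {} T still reaches {J,P,R,W} ∋ P.
{W}: T⊥P given {W} in G with T→· removed — back-door holds.

T→P: minimal back-door set {W}.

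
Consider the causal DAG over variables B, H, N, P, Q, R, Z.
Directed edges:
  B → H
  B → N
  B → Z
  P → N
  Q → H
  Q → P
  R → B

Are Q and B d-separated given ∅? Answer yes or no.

Yes — Q ⊥ B | ∅.

Bayes-Ball from Q | ∅ reaches {H,N,P}.
B ∉ reach(Q|∅) ⇒ Q ⊥ B | ∅.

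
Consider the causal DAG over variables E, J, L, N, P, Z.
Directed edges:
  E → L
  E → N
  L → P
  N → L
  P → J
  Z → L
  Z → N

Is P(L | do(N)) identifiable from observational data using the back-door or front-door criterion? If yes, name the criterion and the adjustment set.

P(L|do(N)): backdoor, adjust for {E, Z}.

desc(N)\{N}={J,L,P}; candidates ⊆ {E,Z}.
size 0: {}; under {} N still reaches {E,J,L,P,Z} ∋ L.
size 1: {E}, {Z}; under {E} N still reaches {J,L,P,Z} ∋ L.
{E,Z}: N⊥L given {E,Z} in G with N→· removed — back-door holds.
P(L|do(N)) = Σ_{E,Z} P(L|N,E,Z)·P(E,Z).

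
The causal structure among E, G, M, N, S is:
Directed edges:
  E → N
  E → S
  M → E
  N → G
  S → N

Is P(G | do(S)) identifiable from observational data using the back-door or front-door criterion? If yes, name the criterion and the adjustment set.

desc(S)\{S}={G,N}; candidates ⊆ {E,M}.
size 0: {}; under {} S still reaches {E,G,M,N} ∋ G.
{E}: S⊥G given {E} in G with S→· removed — back-door holds.
P(G|do(S)) = Σ_{E} P(G|S,E)·P(E).

P(G|do(S)): backdoor, adjust for {E}.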